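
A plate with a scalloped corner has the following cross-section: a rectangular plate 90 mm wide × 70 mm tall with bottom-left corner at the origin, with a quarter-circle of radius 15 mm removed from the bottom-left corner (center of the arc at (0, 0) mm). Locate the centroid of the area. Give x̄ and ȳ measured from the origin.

plate: A = 90 × 70 = 6300.00, centroid at (45.00, 35.00).
removed quarter-circle: A = −¼π·15² = -176.71, centroid at (6.37, 6.37).
ΣA = 6123.29 mm²
ΣAx̄ = (6300.00)(45.00) + (-176.71)(6.37) = 282375.00 mm³
ΣAȳ = (6300.00)(35.00) + (-176.71)(6.37) = 219375.00 mm³
x̄ = 282375.00 / 6123.29 = 46.11 mm
ȳ = 219375.00 / 6123.29 = 35.83 mm

x̄ = 46.11 mm, ȳ = 35.83 mm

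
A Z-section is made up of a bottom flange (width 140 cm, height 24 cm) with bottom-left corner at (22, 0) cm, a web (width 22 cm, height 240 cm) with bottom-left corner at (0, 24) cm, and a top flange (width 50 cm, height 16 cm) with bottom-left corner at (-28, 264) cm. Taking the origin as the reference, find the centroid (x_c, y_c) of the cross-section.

x_c = 38.64 cm, y_c = 107.86 cm

bottom flange: A = 140 × 24 = 3360.00, centroid at (92.00, 12.00).
web: A = 22 × 240 = 5280.00, centroid at (11.00, 144.00).
top flange: A = 50 × 16 = 800.00, centroid at (-3.00, 272.00).
ΣA = 9440.00 cm², ΣAx_c = 364800.00 cm³, ΣAy_c = 1018240.00 cm³.
x_c = 364800.00/9440.00 = 38.64 cm; y_c = 1018240.00/9440.00 = 107.86 cm.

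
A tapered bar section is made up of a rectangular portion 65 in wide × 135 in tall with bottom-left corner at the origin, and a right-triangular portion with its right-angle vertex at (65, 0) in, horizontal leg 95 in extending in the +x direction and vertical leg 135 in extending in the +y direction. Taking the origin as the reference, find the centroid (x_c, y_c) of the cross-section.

x_c = 59.59 in, y_c = 58.00 in

rectangular portion: A = 65 × 135 = 8775.00, centroid at (32.50, 67.50).
triangular portion: A = ½·95·135 = 6412.50, centroid at (96.67, 45.00).
ΣA = 15187.50 in², ΣAx_c = 905062.50 in³, ΣAy_c = 880875.00 in³.
x_c = 905062.50/15187.50 = 59.59 in; y_c = 880875.00/15187.50 = 58.00 in.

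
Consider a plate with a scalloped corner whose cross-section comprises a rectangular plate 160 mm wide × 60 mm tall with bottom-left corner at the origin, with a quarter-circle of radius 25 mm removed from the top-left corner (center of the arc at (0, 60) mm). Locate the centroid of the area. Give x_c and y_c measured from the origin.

plate: A = 160 × 60 = 9600.00, centroid at (80.00, 30.00).
removed quarter-circle: A = −¼π·25² = -490.87, centroid at (10.61, 49.39).
ΣA = 9109.13 mm²
ΣAx_c = (9600.00)(80.00) + (-490.87)(10.61) = 762791.67 mm³
ΣAy_c = (9600.00)(30.00) + (-490.87)(49.39) = 263755.90 mm³
x_c = 762791.67 / 9109.13 = 83.74 mm
y_c = 263755.90 / 9109.13 = 28.96 mm

x_c = 83.74 mm, y_c = 28.96 mm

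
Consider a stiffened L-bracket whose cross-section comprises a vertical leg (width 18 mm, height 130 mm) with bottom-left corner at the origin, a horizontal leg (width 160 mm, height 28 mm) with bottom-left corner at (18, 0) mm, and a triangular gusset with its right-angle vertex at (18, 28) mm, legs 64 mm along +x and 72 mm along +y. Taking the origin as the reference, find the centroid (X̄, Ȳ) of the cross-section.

vertical leg: A = 18 × 130 = 2340.00, centroid at (9.00, 65.00).
horizontal leg: A = 160 × 28 = 4480.00, centroid at (98.00, 14.00).
gusset: A = ½·64·72 = 2304.00, centroid at (39.33, 52.00).
ΣA = 9124.00 mm², ΣAX̄ = 550724.00 mm³, ΣAȲ = 334628.00 mm³.
X̄ = 550724.00/9124.00 = 60.36 mm; Ȳ = 334628.00/9124.00 = 36.68 mm.

X̄ = 60.36 mm, Ȳ = 36.68 mm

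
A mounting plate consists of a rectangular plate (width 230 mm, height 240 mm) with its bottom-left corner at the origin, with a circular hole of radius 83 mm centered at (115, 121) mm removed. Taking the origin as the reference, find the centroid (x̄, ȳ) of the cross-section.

plate: A = 230 × 240 = 55200.00, centroid at (115.00, 120.00).
hole: A = −π·83² = -21642.43, centroid at (115.00, 121.00).
ΣA = 33557.57 mm², ΣAx̄ = 3859120.34 mm³, ΣAȳ = 4005265.75 mm³.
x̄ = 3859120.34/33557.57 = 115.00 mm; ȳ = 4005265.75/33557.57 = 119.36 mm.

x̄ = 115.00 mm, ȳ = 119.36 mm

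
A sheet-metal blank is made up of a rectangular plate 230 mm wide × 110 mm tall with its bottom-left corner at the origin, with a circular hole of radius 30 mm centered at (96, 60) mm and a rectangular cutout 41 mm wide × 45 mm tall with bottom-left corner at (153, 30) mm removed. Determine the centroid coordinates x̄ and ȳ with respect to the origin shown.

plate: A = 230 × 110 = 25300.00, centroid at (115.00, 55.00).
hole 1: A = −π·30² = -2827.43, centroid at (96.00, 60.00).
hole 2: A = −(41 × 45) = -1845.00, centroid at (173.50, 52.50).
ΣA = 20627.57 mm², ΣAx̄ = 2317958.89 mm³, ΣAȳ = 1124991.50 mm³.
x̄ = 2317958.89/20627.57 = 112.37 mm; ȳ = 1124991.50/20627.57 = 54.54 mm.

x̄ = 112.37 mm, ȳ = 54.54 mm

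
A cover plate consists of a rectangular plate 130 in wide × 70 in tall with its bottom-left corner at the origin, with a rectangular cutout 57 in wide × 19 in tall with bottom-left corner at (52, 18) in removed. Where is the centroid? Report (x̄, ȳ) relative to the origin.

x̄ = 62.91 in, ȳ = 36.01 in

plate: A = 130 × 70 = 9100.00, centroid at (65.00, 35.00).
hole: A = −(57 × 19) = -1083.00, centroid at (80.50, 27.50).
ΣA = 8017.00 in², ΣAx̄ = 504318.50 in³, ΣAȳ = 288717.50 in³.
x̄ = 504318.50/8017.00 = 62.91 in; ȳ = 288717.50/8017.00 = 36.01 in.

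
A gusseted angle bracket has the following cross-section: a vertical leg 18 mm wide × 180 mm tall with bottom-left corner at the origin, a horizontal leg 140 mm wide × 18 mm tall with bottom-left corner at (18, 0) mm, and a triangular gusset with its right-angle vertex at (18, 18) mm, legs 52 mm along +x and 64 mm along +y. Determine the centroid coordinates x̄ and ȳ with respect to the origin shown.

vertical leg: A = 18 × 180 = 3240.00, centroid at (9.00, 90.00).
horizontal leg: A = 140 × 18 = 2520.00, centroid at (88.00, 9.00).
gusset: A = ½·52·64 = 1664.00, centroid at (35.33, 39.33).
ΣA = 7424.00 mm², ΣAx̄ = 309714.67 mm³, ΣAȳ = 379730.67 mm³.
x̄ = 309714.67/7424.00 = 41.72 mm; ȳ = 379730.67/7424.00 = 51.15 mm.

x̄ = 41.72 mm, ȳ = 51.15 mm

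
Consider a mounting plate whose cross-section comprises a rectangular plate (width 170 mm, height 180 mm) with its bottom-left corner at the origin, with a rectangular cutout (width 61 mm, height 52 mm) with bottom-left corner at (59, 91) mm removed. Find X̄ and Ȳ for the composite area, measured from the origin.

X̄ = 84.48 mm, Ȳ = 86.88 mm

plate: A = 170 × 180 = 30600.00, centroid at (85.00, 90.00).
hole: A = −(61 × 52) = -3172.00, centroid at (89.50, 117.00).
ΣA = 27428.00 mm²
ΣAX̄ = (30600.00)(85.00) + (-3172.00)(89.50) = 2317106.00 mm³
ΣAȲ = (30600.00)(90.00) + (-3172.00)(117.00) = 2382876.00 mm³
X̄ = 2317106.00 / 27428.00 = 84.48 mm
Ȳ = 2382876.00 / 27428.00 = 86.88 mm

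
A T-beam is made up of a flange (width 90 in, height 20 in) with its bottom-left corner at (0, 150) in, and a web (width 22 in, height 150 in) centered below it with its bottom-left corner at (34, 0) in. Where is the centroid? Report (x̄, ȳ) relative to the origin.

web: A = 22 × 150 = 3300.00, centroid at (45.00, 75.00).
flange: A = 90 × 20 = 1800.00, centroid at (45.00, 160.00).
ΣA = 5100.00 in², ΣAx̄ = 229500.00 in³, ΣAȳ = 535500.00 in³.
x̄ = 229500.00/5100.00 = 45.00 in; ȳ = 535500.00/5100.00 = 105.00 in.

x̄ = 45.00 in, ȳ = 105.00 in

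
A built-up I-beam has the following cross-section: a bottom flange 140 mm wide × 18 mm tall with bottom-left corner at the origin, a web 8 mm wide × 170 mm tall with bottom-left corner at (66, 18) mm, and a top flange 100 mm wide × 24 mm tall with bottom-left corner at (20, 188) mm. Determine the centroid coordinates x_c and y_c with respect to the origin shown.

bottom flange: A = 140 × 18 = 2520.00, centroid at (70.00, 9.00).
web: A = 8 × 170 = 1360.00, centroid at (70.00, 103.00).
top flange: A = 100 × 24 = 2400.00, centroid at (70.00, 200.00).
ΣA = 6280.00 mm², ΣAx_c = 439600.00 mm³, ΣAy_c = 642760.00 mm³.
x_c = 439600.00/6280.00 = 70.00 mm; y_c = 642760.00/6280.00 = 102.35 mm.

x_c = 70.00 mm, y_c = 102.35 mm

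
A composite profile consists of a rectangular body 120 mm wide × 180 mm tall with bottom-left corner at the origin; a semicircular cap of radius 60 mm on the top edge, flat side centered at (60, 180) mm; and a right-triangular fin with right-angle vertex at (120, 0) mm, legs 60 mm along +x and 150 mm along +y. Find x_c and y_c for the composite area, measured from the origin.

x_c = 71.34 mm, y_c = 104.89 mm

rectangular body: A = 120 × 180 = 21600.00, centroid at (60.00, 90.00).
semicircular top: A = ½π·60² = 5654.87, centroid at (60.00, 205.46).
triangular fin: A = ½·60·150 = 4500.00, centroid at (140.00, 50.00).
ΣA = 31754.87 mm², ΣAx_c = 2265292.01 mm³, ΣAy_c = 3330876.02 mm³.
x_c = 2265292.01/31754.87 = 71.34 mm; y_c = 3330876.02/31754.87 = 104.89 mm.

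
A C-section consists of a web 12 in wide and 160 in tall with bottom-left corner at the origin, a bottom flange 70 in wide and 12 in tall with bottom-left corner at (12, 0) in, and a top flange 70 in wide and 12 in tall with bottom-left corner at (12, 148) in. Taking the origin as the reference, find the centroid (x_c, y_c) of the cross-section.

web: A = 12 × 160 = 1920.00, centroid at (6.00, 80.00).
bottom flange: A = 70 × 12 = 840.00, centroid at (47.00, 6.00).
top flange: A = 70 × 12 = 840.00, centroid at (47.00, 154.00).
ΣA = 3600.00 in²
ΣAx_c = (1920.00)(6.00) + (840.00)(47.00) + (840.00)(47.00) = 90480.00 in³
ΣAy_c = (1920.00)(80.00) + (840.00)(6.00) + (840.00)(154.00) = 288000.00 in³
x_c = 90480.00 / 3600.00 = 25.13 in
y_c = 288000.00 / 3600.00 = 80.00 in

x_c = 25.13 in, y_c = 80.00 in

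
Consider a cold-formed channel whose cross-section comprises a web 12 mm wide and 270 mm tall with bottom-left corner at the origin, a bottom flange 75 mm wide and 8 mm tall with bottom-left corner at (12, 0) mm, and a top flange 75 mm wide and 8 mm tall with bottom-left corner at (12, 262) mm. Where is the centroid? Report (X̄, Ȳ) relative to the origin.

web: A = 12 × 270 = 3240.00, centroid at (6.00, 135.00).
bottom flange: A = 75 × 8 = 600.00, centroid at (49.50, 4.00).
top flange: A = 75 × 8 = 600.00, centroid at (49.50, 266.00).
ΣA = 4440.00 mm², ΣAX̄ = 78840.00 mm³, ΣAȲ = 599400.00 mm³.
X̄ = 78840.00/4440.00 = 17.76 mm; Ȳ = 599400.00/4440.00 = 135.00 mm.

X̄ = 17.76 mm, Ȳ = 135.00 mm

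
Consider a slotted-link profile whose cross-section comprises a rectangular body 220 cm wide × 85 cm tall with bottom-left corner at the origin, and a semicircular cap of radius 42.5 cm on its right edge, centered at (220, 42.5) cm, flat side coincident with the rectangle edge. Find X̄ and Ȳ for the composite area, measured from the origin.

rectangular body: A = 220 × 85 = 18700.00, centroid at (110.00, 42.50).
semicircular end: A = ½π·42.5² = 2837.25, centroid at (238.04, 42.50).
ΣA = 21537.25 cm², ΣAX̄ = 2732372.27 cm³, ΣAȲ = 915333.16 cm³.
X̄ = 2732372.27/21537.25 = 126.87 cm; Ȳ = 915333.16/21537.25 = 42.50 cm.

X̄ = 126.87 cm, Ȳ = 42.50 cm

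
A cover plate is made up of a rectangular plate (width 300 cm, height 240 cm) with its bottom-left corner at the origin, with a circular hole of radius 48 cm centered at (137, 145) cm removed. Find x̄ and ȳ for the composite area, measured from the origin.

plate: A = 300 × 240 = 72000.00, centroid at (150.00, 120.00).
hole: A = −π·48² = -7238.23, centroid at (137.00, 145.00).
ΣA = 64761.77 cm², ΣAx̄ = 9808362.56 cm³, ΣAȳ = 7590456.73 cm³.
x̄ = 9808362.56/64761.77 = 151.45 cm; ȳ = 7590456.73/64761.77 = 117.21 cm.

x̄ = 151.45 cm, ȳ = 117.21 cm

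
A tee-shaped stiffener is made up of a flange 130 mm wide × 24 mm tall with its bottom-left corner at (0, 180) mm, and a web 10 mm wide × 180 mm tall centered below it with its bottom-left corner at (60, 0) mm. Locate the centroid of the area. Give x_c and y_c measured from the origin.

x_c = 65.00 mm, y_c = 154.68 mm

Part | A | x̄ᵢ | ȳᵢ | A·x̄ᵢ | A·ȳᵢ
web | 1800.00 | 65.00 | 90.00 | 117000.00 | 162000.00
flange | 3120.00 | 65.00 | 192.00 | 202800.00 | 599040.00
Σ | 4920.00 |  |  | 319800.00 | 761040.00
x_c = 319800.00 / 4920.00 = 65.00 mm
y_c = 761040.00 / 4920.00 = 154.68 mm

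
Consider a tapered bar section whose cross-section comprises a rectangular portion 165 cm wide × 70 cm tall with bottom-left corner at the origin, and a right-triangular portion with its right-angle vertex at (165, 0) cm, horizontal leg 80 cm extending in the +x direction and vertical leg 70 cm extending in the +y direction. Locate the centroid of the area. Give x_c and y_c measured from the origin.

x_c = 103.80 cm, y_c = 32.72 cm

rectangular portion: A = 165 × 70 = 11550.00, centroid at (82.50, 35.00).
triangular portion: A = ½·80·70 = 2800.00, centroid at (191.67, 23.33).
ΣA = 14350.00 cm², ΣAx_c = 1489541.67 cm³, ΣAy_c = 469583.33 cm³.
x_c = 1489541.67/14350.00 = 103.80 cm; y_c = 469583.33/14350.00 = 32.72 cm.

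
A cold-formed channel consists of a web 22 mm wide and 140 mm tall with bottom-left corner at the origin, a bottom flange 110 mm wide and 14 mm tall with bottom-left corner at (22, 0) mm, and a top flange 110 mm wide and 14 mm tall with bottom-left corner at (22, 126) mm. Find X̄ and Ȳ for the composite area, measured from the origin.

X̄ = 44.00 mm, Ȳ = 70.00 mm

Part | A | x̄ᵢ | ȳᵢ | A·x̄ᵢ | A·ȳᵢ
web | 3080.00 | 11.00 | 70.00 | 33880.00 | 215600.00
bottom flange | 1540.00 | 77.00 | 7.00 | 118580.00 | 10780.00
top flange | 1540.00 | 77.00 | 133.00 | 118580.00 | 204820.00
Σ | 6160.00 |  |  | 271040.00 | 431200.00
X̄ = 271040.00 / 6160.00 = 44.00 mm
Ȳ = 431200.00 / 6160.00 = 70.00 mm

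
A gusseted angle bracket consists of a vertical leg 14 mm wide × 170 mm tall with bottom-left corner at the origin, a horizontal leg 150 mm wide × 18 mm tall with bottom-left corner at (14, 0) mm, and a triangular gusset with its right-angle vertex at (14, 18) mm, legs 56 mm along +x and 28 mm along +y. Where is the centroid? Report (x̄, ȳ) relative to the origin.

vertical leg: A = 14 × 170 = 2380.00, centroid at (7.00, 85.00).
horizontal leg: A = 150 × 18 = 2700.00, centroid at (89.00, 9.00).
gusset: A = ½·56·28 = 784.00, centroid at (32.67, 27.33).
ΣA = 5864.00 mm²
ΣAx̄ = (2380.00)(7.00) + (2700.00)(89.00) + (784.00)(32.67) = 282570.67 mm³
ΣAȳ = (2380.00)(85.00) + (2700.00)(9.00) + (784.00)(27.33) = 248029.33 mm³
x̄ = 282570.67 / 5864.00 = 48.19 mm
ȳ = 248029.33 / 5864.00 = 42.30 mm

x̄ = 48.19 mm, ȳ = 42.30 mm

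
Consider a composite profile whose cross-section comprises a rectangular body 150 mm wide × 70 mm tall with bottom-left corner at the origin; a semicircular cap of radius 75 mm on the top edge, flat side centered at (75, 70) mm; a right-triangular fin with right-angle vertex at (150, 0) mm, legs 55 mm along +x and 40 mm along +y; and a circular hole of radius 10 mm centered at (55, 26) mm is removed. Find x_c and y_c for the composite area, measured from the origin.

x_c = 80.41 mm, y_c = 63.30 mm

rectangular body: A = 150 × 70 = 10500.00, centroid at (75.00, 35.00).
semicircular top: A = ½π·75² = 8835.73, centroid at (75.00, 101.83).
triangular fin: A = ½·55·40 = 1100.00, centroid at (168.33, 13.33).
hole: A = −π·10² = -314.16, centroid at (55.00, 26.00).
ΣA = 20121.57 mm²
ΣAx_c = (10500.00)(75.00) + (8835.73)(75.00) + (1100.00)(168.33) + (-314.16)(55.00) = 1618067.61 mm³
ΣAy_c = (10500.00)(35.00) + (8835.73)(101.83) + (1100.00)(13.33) + (-314.16)(26.00) = 1273749.58 mm³
x_c = 1618067.61 / 20121.57 = 80.41 mm
y_c = 1273749.58 / 20121.57 = 63.30 mm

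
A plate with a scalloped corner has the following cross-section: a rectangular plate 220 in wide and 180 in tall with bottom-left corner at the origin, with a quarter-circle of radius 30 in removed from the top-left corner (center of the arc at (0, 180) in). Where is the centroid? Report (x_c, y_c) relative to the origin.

x_c = 111.77 in, y_c = 88.60 in

plate: A = 220 × 180 = 39600.00, centroid at (110.00, 90.00).
removed quarter-circle: A = −¼π·30² = -706.86, centroid at (12.73, 167.27).
ΣA = 38893.14 in², ΣAx_c = 4347000.00 in³, ΣAy_c = 3445765.50 in³.
x_c = 4347000.00/38893.14 = 111.77 in; y_c = 3445765.50/38893.14 = 88.60 in.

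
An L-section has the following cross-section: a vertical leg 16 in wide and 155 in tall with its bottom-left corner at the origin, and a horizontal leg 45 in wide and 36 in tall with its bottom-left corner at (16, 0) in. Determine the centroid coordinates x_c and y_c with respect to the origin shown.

vertical leg: A = 16 × 155 = 2480.00, centroid at (8.00, 77.50).
horizontal leg: A = 45 × 36 = 1620.00, centroid at (38.50, 18.00).
ΣA = 4100.00 in², ΣAx_c = 82210.00 in³, ΣAy_c = 221360.00 in³.
x_c = 82210.00/4100.00 = 20.05 in; y_c = 221360.00/4100.00 = 53.99 in.

x_c = 20.05 in, y_c = 53.99 in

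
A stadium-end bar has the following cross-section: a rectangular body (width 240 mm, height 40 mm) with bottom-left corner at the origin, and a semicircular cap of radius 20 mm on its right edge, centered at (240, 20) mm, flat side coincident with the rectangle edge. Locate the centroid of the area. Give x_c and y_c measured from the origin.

rectangular body: A = 240 × 40 = 9600.00, centroid at (120.00, 20.00).
semicircular end: A = ½π·20² = 628.32, centroid at (248.49, 20.00).
ΣA = 10228.32 mm², ΣAx_c = 1308129.78 mm³, ΣAy_c = 204566.37 mm³.
x_c = 1308129.78/10228.32 = 127.89 mm; y_c = 204566.37/10228.32 = 20.00 mm.

x_c = 127.89 mm, y_c = 20.00 mm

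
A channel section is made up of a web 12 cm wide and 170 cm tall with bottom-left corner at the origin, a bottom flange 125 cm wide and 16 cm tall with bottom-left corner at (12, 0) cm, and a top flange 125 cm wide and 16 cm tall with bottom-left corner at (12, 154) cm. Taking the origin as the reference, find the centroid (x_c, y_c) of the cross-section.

web: A = 12 × 170 = 2040.00, centroid at (6.00, 85.00).
bottom flange: A = 125 × 16 = 2000.00, centroid at (74.50, 8.00).
top flange: A = 125 × 16 = 2000.00, centroid at (74.50, 162.00).
ΣA = 6040.00 cm², ΣAx_c = 310240.00 cm³, ΣAy_c = 513400.00 cm³.
x_c = 310240.00/6040.00 = 51.36 cm; y_c = 513400.00/6040.00 = 85.00 cm.

x_c = 51.36 cm, y_c = 85.00 cm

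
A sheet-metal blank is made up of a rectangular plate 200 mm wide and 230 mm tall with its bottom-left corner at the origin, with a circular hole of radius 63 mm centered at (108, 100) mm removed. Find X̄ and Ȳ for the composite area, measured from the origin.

plate: A = 200 × 230 = 46000.00, centroid at (100.00, 115.00).
hole: A = −π·63² = -12468.98, centroid at (108.00, 100.00).
ΣA = 33531.02 mm²
ΣAX̄ = (46000.00)(100.00) + (-12468.98)(108.00) = 3253350.03 mm³
ΣAȲ = (46000.00)(115.00) + (-12468.98)(100.00) = 4043101.88 mm³
X̄ = 3253350.03 / 33531.02 = 97.03 mm
Ȳ = 4043101.88 / 33531.02 = 120.58 mm

X̄ = 97.03 mm, Ȳ = 120.58 mm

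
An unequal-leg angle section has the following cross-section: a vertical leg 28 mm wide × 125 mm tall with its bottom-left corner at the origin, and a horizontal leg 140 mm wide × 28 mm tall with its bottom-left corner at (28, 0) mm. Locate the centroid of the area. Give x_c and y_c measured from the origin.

x_c = 58.38 mm, y_c = 36.88 mm

vertical leg: A = 28 × 125 = 3500.00, centroid at (14.00, 62.50).
horizontal leg: A = 140 × 28 = 3920.00, centroid at (98.00, 14.00).
ΣA = 7420.00 mm², ΣAx_c = 433160.00 mm³, ΣAy_c = 273630.00 mm³.
x_c = 433160.00/7420.00 = 58.38 mm; y_c = 273630.00/7420.00 = 36.88 mm.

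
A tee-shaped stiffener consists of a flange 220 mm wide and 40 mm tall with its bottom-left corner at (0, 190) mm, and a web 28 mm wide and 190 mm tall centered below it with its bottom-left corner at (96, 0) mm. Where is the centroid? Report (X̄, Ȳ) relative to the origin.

Part | A | x̄ᵢ | ȳᵢ | A·x̄ᵢ | A·ȳᵢ
web | 5320.00 | 110.00 | 95.00 | 585200.00 | 505400.00
flange | 8800.00 | 110.00 | 210.00 | 968000.00 | 1848000.00
Σ | 14120.00 |  |  | 1553200.00 | 2353400.00
X̄ = 1553200.00 / 14120.00 = 110.00 mm
Ȳ = 2353400.00 / 14120.00 = 166.67 mm

X̄ = 110.00 mm, Ȳ = 166.67 mm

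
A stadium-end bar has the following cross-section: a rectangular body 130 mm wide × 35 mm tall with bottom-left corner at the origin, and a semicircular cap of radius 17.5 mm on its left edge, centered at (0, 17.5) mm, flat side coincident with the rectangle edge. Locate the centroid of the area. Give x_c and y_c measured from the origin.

rectangular body: A = 130 × 35 = 4550.00, centroid at (65.00, 17.50).
semicircular end: A = ½π·17.5² = 481.06, centroid at (-7.43, 17.50).
ΣA = 5031.06 mm², ΣAx_c = 292177.08 mm³, ΣAy_c = 88043.49 mm³.
x_c = 292177.08/5031.06 = 58.07 mm; y_c = 88043.49/5031.06 = 17.50 mm.

x_c = 58.07 mm, y_c = 17.50 mm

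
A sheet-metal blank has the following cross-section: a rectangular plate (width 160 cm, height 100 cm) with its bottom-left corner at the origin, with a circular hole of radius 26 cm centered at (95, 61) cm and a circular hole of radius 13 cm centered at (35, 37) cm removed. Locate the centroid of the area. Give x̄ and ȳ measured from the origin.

x̄ = 79.40 cm, ȳ = 48.77 cm

plate: A = 160 × 100 = 16000.00, centroid at (80.00, 50.00).
hole 1: A = −π·26² = -2123.72, centroid at (95.00, 61.00).
hole 2: A = −π·13² = -530.93, centroid at (35.00, 37.00).
ΣA = 13345.35 cm², ΣAx̄ = 1059664.40 cm³, ΣAȳ = 650808.91 cm³.
x̄ = 1059664.40/13345.35 = 79.40 cm; ȳ = 650808.91/13345.35 = 48.77 cm.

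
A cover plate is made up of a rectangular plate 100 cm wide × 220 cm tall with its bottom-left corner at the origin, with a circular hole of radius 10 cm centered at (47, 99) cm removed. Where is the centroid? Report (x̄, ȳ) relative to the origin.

Part | A | x̄ᵢ | ȳᵢ | A·x̄ᵢ | A·ȳᵢ
plate | 22000.00 | 50.00 | 110.00 | 1100000.00 | 2420000.00
hole | -314.16 | 47.00 | 99.00 | -14765.49 | -31101.77
Σ | 21685.84 |  |  | 1085234.51 | 2388898.23
x̄ = 1085234.51 / 21685.84 = 50.04 cm
ȳ = 2388898.23 / 21685.84 = 110.16 cm

x̄ = 50.04 cm, ȳ = 110.16 cm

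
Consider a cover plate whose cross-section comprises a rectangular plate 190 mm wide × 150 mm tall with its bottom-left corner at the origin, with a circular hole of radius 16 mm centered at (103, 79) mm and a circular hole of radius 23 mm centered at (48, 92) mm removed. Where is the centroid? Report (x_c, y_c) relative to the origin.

Part | A | x̄ᵢ | ȳᵢ | A·x̄ᵢ | A·ȳᵢ
plate | 28500.00 | 95.00 | 75.00 | 2707500.00 | 2137500.00
hole 1 | -804.25 | 103.00 | 79.00 | -82837.52 | -63535.57
hole 2 | -1661.90 | 48.00 | 92.00 | -79771.32 | -152895.03
Σ | 26033.85 |  |  | 2544891.16 | 1921069.40
x_c = 2544891.16 / 26033.85 = 97.75 mm
y_c = 1921069.40 / 26033.85 = 73.79 mm

x_c = 97.75 mm, y_c = 73.79 mm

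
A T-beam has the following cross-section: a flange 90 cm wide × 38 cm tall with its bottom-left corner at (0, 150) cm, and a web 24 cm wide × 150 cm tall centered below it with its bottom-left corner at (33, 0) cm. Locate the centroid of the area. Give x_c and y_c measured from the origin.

web: A = 24 × 150 = 3600.00, centroid at (45.00, 75.00).
flange: A = 90 × 38 = 3420.00, centroid at (45.00, 169.00).
ΣA = 7020.00 cm², ΣAx_c = 315900.00 cm³, ΣAy_c = 847980.00 cm³.
x_c = 315900.00/7020.00 = 45.00 cm; y_c = 847980.00/7020.00 = 120.79 cm.

x_c = 45.00 cm, y_c = 120.79 cm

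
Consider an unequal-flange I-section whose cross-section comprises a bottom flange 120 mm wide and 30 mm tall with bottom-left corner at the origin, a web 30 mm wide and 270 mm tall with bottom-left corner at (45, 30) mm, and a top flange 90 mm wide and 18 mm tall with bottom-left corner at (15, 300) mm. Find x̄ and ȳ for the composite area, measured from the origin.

x̄ = 60.00 mm, ȳ = 141.97 mm

Part | A | x̄ᵢ | ȳᵢ | A·x̄ᵢ | A·ȳᵢ
bottom flange | 3600.00 | 60.00 | 15.00 | 216000.00 | 54000.00
web | 8100.00 | 60.00 | 165.00 | 486000.00 | 1336500.00
top flange | 1620.00 | 60.00 | 309.00 | 97200.00 | 500580.00
Σ | 13320.00 |  |  | 799200.00 | 1891080.00
x̄ = 799200.00 / 13320.00 = 60.00 mm
ȳ = 1891080.00 / 13320.00 = 141.97 mm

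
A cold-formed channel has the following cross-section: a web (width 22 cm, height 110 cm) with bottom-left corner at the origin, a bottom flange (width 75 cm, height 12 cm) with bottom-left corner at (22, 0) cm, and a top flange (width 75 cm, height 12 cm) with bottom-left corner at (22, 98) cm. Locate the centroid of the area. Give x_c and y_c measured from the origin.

x_c = 31.69 cm, y_c = 55.00 cm

Part | A | x̄ᵢ | ȳᵢ | A·x̄ᵢ | A·ȳᵢ
web | 2420.00 | 11.00 | 55.00 | 26620.00 | 133100.00
bottom flange | 900.00 | 59.50 | 6.00 | 53550.00 | 5400.00
top flange | 900.00 | 59.50 | 104.00 | 53550.00 | 93600.00
Σ | 4220.00 |  |  | 133720.00 | 232100.00
x_c = 133720.00 / 4220.00 = 31.69 cm
y_c = 232100.00 / 4220.00 = 55.00 cm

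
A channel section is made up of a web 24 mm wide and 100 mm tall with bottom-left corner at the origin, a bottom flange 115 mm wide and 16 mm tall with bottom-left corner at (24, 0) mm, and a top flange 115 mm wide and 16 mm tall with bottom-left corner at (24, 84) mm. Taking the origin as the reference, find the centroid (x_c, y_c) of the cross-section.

Part | A | x̄ᵢ | ȳᵢ | A·x̄ᵢ | A·ȳᵢ
web | 2400.00 | 12.00 | 50.00 | 28800.00 | 120000.00
bottom flange | 1840.00 | 81.50 | 8.00 | 149960.00 | 14720.00
top flange | 1840.00 | 81.50 | 92.00 | 149960.00 | 169280.00
Σ | 6080.00 |  |  | 328720.00 | 304000.00
x_c = 328720.00 / 6080.00 = 54.07 mm
y_c = 304000.00 / 6080.00 = 50.00 mm

x_c = 54.07 mm, y_c = 50.00 mm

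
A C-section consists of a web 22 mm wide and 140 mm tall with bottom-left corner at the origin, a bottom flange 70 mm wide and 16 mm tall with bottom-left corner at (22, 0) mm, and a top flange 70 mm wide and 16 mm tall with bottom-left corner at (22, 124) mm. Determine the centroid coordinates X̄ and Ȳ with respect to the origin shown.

Part | A | x̄ᵢ | ȳᵢ | A·x̄ᵢ | A·ȳᵢ
web | 3080.00 | 11.00 | 70.00 | 33880.00 | 215600.00
bottom flange | 1120.00 | 57.00 | 8.00 | 63840.00 | 8960.00
top flange | 1120.00 | 57.00 | 132.00 | 63840.00 | 147840.00
Σ | 5320.00 |  |  | 161560.00 | 372400.00
X̄ = 161560.00 / 5320.00 = 30.37 mm
Ȳ = 372400.00 / 5320.00 = 70.00 mm

X̄ = 30.37 mm, Ȳ = 70.00 mm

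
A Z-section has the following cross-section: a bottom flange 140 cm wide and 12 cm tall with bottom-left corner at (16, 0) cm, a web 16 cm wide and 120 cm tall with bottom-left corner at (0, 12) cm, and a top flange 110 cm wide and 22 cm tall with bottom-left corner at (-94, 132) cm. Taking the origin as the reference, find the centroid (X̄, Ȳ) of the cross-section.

X̄ = 10.87 cm, Ȳ = 82.12 cm

bottom flange: A = 140 × 12 = 1680.00, centroid at (86.00, 6.00).
web: A = 16 × 120 = 1920.00, centroid at (8.00, 72.00).
top flange: A = 110 × 22 = 2420.00, centroid at (-39.00, 143.00).
ΣA = 6020.00 cm², ΣAX̄ = 65460.00 cm³, ΣAȲ = 494380.00 cm³.
X̄ = 65460.00/6020.00 = 10.87 cm; Ȳ = 494380.00/6020.00 = 82.12 cm.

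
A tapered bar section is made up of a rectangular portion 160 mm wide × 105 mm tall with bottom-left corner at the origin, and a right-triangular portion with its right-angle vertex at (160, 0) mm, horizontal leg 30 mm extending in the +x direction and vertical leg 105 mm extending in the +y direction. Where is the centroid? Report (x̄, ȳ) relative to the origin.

rectangular portion: A = 160 × 105 = 16800.00, centroid at (80.00, 52.50).
triangular portion: A = ½·30·105 = 1575.00, centroid at (170.00, 35.00).
ΣA = 18375.00 mm²
ΣAx̄ = (16800.00)(80.00) + (1575.00)(170.00) = 1611750.00 mm³
ΣAȳ = (16800.00)(52.50) + (1575.00)(35.00) = 937125.00 mm³
x̄ = 1611750.00 / 18375.00 = 87.71 mm
ȳ = 937125.00 / 18375.00 = 51.00 mm

x̄ = 87.71 mm, ȳ = 51.00 mm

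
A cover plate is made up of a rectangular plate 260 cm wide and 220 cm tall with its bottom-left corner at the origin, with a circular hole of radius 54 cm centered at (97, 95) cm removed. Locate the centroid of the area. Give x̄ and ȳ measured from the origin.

x̄ = 136.29 cm, ȳ = 112.86 cm

plate: A = 260 × 220 = 57200.00, centroid at (130.00, 110.00).
hole: A = −π·54² = -9160.88, centroid at (97.00, 95.00).
ΣA = 48039.12 cm², ΣAx̄ = 6547394.23 cm³, ΣAȳ = 5421716.00 cm³.
x̄ = 6547394.23/48039.12 = 136.29 cm; ȳ = 5421716.00/48039.12 = 112.86 cm.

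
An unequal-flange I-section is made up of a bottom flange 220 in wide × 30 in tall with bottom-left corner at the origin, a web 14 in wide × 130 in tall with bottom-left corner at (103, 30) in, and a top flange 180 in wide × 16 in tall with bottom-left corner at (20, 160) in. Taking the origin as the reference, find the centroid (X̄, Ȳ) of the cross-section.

X̄ = 110.00 in, Ȳ = 66.88 in

bottom flange: A = 220 × 30 = 6600.00, centroid at (110.00, 15.00).
web: A = 14 × 130 = 1820.00, centroid at (110.00, 95.00).
top flange: A = 180 × 16 = 2880.00, centroid at (110.00, 168.00).
ΣA = 11300.00 in²
ΣAX̄ = (6600.00)(110.00) + (1820.00)(110.00) + (2880.00)(110.00) = 1243000.00 in³
ΣAȲ = (6600.00)(15.00) + (1820.00)(95.00) + (2880.00)(168.00) = 755740.00 in³
X̄ = 1243000.00 / 11300.00 = 110.00 in
Ȳ = 755740.00 / 11300.00 = 66.88 in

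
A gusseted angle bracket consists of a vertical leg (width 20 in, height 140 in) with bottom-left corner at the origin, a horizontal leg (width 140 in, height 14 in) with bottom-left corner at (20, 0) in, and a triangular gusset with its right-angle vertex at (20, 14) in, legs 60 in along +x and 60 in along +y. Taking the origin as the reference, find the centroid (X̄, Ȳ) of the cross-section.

X̄ = 42.13 in, Ȳ = 41.30 in

vertical leg: A = 20 × 140 = 2800.00, centroid at (10.00, 70.00).
horizontal leg: A = 140 × 14 = 1960.00, centroid at (90.00, 7.00).
gusset: A = ½·60·60 = 1800.00, centroid at (40.00, 34.00).
ΣA = 6560.00 in²
ΣAX̄ = (2800.00)(10.00) + (1960.00)(90.00) + (1800.00)(40.00) = 276400.00 in³
ΣAȲ = (2800.00)(70.00) + (1960.00)(7.00) + (1800.00)(34.00) = 270920.00 in³
X̄ = 276400.00 / 6560.00 = 42.13 in
Ȳ = 270920.00 / 6560.00 = 41.30 in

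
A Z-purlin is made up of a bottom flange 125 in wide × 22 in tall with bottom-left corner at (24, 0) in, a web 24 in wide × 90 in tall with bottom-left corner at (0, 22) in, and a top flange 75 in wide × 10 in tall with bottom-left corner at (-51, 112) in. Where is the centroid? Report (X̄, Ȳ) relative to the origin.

bottom flange: A = 125 × 22 = 2750.00, centroid at (86.50, 11.00).
web: A = 24 × 90 = 2160.00, centroid at (12.00, 67.00).
top flange: A = 75 × 10 = 750.00, centroid at (-13.50, 117.00).
ΣA = 5660.00 in², ΣAX̄ = 253670.00 in³, ΣAȲ = 262720.00 in³.
X̄ = 253670.00/5660.00 = 44.82 in; Ȳ = 262720.00/5660.00 = 46.42 in.

X̄ = 44.82 in, Ȳ = 46.42 in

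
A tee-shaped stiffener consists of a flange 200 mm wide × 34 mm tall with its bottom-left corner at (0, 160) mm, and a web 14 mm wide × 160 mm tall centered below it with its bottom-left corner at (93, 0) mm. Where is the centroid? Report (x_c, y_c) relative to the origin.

x_c = 100.00 mm, y_c = 152.96 mm

web: A = 14 × 160 = 2240.00, centroid at (100.00, 80.00).
flange: A = 200 × 34 = 6800.00, centroid at (100.00, 177.00).
ΣA = 9040.00 mm²
ΣAx_c = (2240.00)(100.00) + (6800.00)(100.00) = 904000.00 mm³
ΣAy_c = (2240.00)(80.00) + (6800.00)(177.00) = 1382800.00 mm³
x_c = 904000.00 / 9040.00 = 100.00 mm
y_c = 1382800.00 / 9040.00 = 152.96 mm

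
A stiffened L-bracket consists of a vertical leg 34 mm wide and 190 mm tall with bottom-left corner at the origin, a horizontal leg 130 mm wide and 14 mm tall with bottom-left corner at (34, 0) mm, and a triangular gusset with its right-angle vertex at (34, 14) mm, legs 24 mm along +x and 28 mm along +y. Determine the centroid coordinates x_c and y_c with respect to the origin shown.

x_c = 35.30 mm, y_c = 73.62 mm

Part | A | x̄ᵢ | ȳᵢ | A·x̄ᵢ | A·ȳᵢ
vertical leg | 6460.00 | 17.00 | 95.00 | 109820.00 | 613700.00
horizontal leg | 1820.00 | 99.00 | 7.00 | 180180.00 | 12740.00
gusset | 336.00 | 42.00 | 23.33 | 14112.00 | 7840.00
Σ | 8616.00 |  |  | 304112.00 | 634280.00
x_c = 304112.00 / 8616.00 = 35.30 mm
y_c = 634280.00 / 8616.00 = 73.62 mm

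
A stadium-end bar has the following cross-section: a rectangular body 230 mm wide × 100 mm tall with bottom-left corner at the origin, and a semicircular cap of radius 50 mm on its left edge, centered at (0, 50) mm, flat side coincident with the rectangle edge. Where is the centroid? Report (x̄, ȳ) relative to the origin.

Part | A | x̄ᵢ | ȳᵢ | A·x̄ᵢ | A·ȳᵢ
rectangular body | 23000.00 | 115.00 | 50.00 | 2645000.00 | 1150000.00
semicircular end | 3926.99 | -21.22 | 50.00 | -83333.33 | 196349.54
Σ | 26926.99 |  |  | 2561666.67 | 1346349.54
x̄ = 2561666.67 / 26926.99 = 95.13 mm
ȳ = 1346349.54 / 26926.99 = 50.00 mm

x̄ = 95.13 mm, ȳ = 50.00 mm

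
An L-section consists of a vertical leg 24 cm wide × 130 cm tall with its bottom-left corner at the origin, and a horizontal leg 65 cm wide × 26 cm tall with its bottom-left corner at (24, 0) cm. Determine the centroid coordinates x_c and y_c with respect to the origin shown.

Part | A | x̄ᵢ | ȳᵢ | A·x̄ᵢ | A·ȳᵢ
vertical leg | 3120.00 | 12.00 | 65.00 | 37440.00 | 202800.00
horizontal leg | 1690.00 | 56.50 | 13.00 | 95485.00 | 21970.00
Σ | 4810.00 |  |  | 132925.00 | 224770.00
x_c = 132925.00 / 4810.00 = 27.64 cm
y_c = 224770.00 / 4810.00 = 46.73 cm

x_c = 27.64 cm, y_c = 46.73 cm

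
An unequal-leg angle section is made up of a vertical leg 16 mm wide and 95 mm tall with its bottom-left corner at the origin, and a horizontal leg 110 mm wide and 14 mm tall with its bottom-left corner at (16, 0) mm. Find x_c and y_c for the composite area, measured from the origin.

x_c = 39.71 mm, y_c = 27.12 mm

Part | A | x̄ᵢ | ȳᵢ | A·x̄ᵢ | A·ȳᵢ
vertical leg | 1520.00 | 8.00 | 47.50 | 12160.00 | 72200.00
horizontal leg | 1540.00 | 71.00 | 7.00 | 109340.00 | 10780.00
Σ | 3060.00 |  |  | 121500.00 | 82980.00
x_c = 121500.00 / 3060.00 = 39.71 mm
y_c = 82980.00 / 3060.00 = 27.12 mm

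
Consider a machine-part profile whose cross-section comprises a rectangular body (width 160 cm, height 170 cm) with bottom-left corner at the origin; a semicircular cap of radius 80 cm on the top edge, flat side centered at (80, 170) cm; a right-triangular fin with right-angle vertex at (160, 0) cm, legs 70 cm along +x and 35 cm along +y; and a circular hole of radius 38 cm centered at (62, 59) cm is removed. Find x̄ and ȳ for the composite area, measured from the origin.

x̄ = 86.14 cm, ȳ = 121.06 cm

Part | A | x̄ᵢ | ȳᵢ | A·x̄ᵢ | A·ȳᵢ
rectangular body | 27200.00 | 80.00 | 85.00 | 2176000.00 | 2312000.00
semicircular top | 10053.10 | 80.00 | 203.95 | 804247.72 | 2050359.74
triangular fin | 1225.00 | 183.33 | 11.67 | 224583.33 | 14291.67
hole | -4536.46 | 62.00 | 59.00 | -281260.51 | -267651.13
Σ | 33941.64 |  |  | 2923570.55 | 4109000.28
x̄ = 2923570.55 / 33941.64 = 86.14 cm
ȳ = 4109000.28 / 33941.64 = 121.06 cm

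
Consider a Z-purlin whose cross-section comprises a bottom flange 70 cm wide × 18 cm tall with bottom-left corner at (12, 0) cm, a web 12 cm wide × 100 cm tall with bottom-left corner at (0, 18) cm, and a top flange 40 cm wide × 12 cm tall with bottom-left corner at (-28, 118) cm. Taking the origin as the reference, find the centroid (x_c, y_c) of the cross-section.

bottom flange: A = 70 × 18 = 1260.00, centroid at (47.00, 9.00).
web: A = 12 × 100 = 1200.00, centroid at (6.00, 68.00).
top flange: A = 40 × 12 = 480.00, centroid at (-8.00, 124.00).
ΣA = 2940.00 cm²
ΣAx_c = (1260.00)(47.00) + (1200.00)(6.00) + (480.00)(-8.00) = 62580.00 cm³
ΣAy_c = (1260.00)(9.00) + (1200.00)(68.00) + (480.00)(124.00) = 152460.00 cm³
x_c = 62580.00 / 2940.00 = 21.29 cm
y_c = 152460.00 / 2940.00 = 51.86 cm

x_c = 21.29 cm, y_c = 51.86 cm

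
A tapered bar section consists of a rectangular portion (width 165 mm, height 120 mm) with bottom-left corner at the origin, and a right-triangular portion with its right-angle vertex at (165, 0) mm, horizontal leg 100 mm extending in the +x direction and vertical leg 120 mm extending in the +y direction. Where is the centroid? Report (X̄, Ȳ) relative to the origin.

X̄ = 109.44 mm, Ȳ = 55.35 mm

rectangular portion: A = 165 × 120 = 19800.00, centroid at (82.50, 60.00).
triangular portion: A = ½·100·120 = 6000.00, centroid at (198.33, 40.00).
ΣA = 25800.00 mm², ΣAX̄ = 2823500.00 mm³, ΣAȲ = 1428000.00 mm³.
X̄ = 2823500.00/25800.00 = 109.44 mm; Ȳ = 1428000.00/25800.00 = 55.35 mm.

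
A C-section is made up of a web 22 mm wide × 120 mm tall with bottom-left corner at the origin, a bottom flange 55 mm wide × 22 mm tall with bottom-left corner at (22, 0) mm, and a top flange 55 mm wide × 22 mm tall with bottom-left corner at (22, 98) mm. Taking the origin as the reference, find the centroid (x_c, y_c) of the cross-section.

web: A = 22 × 120 = 2640.00, centroid at (11.00, 60.00).
bottom flange: A = 55 × 22 = 1210.00, centroid at (49.50, 11.00).
top flange: A = 55 × 22 = 1210.00, centroid at (49.50, 109.00).
ΣA = 5060.00 mm², ΣAx_c = 148830.00 mm³, ΣAy_c = 303600.00 mm³.
x_c = 148830.00/5060.00 = 29.41 mm; y_c = 303600.00/5060.00 = 60.00 mm.

x_c = 29.41 mm, y_c = 60.00 mm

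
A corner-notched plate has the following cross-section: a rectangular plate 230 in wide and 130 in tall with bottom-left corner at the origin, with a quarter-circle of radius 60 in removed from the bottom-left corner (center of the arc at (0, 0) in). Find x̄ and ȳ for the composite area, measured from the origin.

x̄ = 124.35 in, ȳ = 69.13 in

plate: A = 230 × 130 = 29900.00, centroid at (115.00, 65.00).
removed quarter-circle: A = −¼π·60² = -2827.43, centroid at (25.46, 25.46).
ΣA = 27072.57 in², ΣAx̄ = 3366500.00 in³, ΣAȳ = 1871500.00 in³.
x̄ = 3366500.00/27072.57 = 124.35 in; ȳ = 1871500.00/27072.57 = 69.13 in.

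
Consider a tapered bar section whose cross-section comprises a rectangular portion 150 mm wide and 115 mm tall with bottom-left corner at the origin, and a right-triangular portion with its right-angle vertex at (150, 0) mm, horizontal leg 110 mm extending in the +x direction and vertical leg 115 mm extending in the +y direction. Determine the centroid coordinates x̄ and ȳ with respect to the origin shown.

rectangular portion: A = 150 × 115 = 17250.00, centroid at (75.00, 57.50).
triangular portion: A = ½·110·115 = 6325.00, centroid at (186.67, 38.33).
ΣA = 23575.00 mm²
ΣAx̄ = (17250.00)(75.00) + (6325.00)(186.67) = 2474416.67 mm³
ΣAȳ = (17250.00)(57.50) + (6325.00)(38.33) = 1234333.33 mm³
x̄ = 2474416.67 / 23575.00 = 104.96 mm
ȳ = 1234333.33 / 23575.00 = 52.36 mm

x̄ = 104.96 mm, ȳ = 52.36 mm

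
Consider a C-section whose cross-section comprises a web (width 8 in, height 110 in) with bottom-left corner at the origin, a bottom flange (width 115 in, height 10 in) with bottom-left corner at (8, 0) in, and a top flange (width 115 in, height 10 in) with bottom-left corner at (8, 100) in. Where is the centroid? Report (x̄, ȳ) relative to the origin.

x̄ = 48.48 in, ȳ = 55.00 in

web: A = 8 × 110 = 880.00, centroid at (4.00, 55.00).
bottom flange: A = 115 × 10 = 1150.00, centroid at (65.50, 5.00).
top flange: A = 115 × 10 = 1150.00, centroid at (65.50, 105.00).
ΣA = 3180.00 in²
ΣAx̄ = (880.00)(4.00) + (1150.00)(65.50) + (1150.00)(65.50) = 154170.00 in³
ΣAȳ = (880.00)(55.00) + (1150.00)(5.00) + (1150.00)(105.00) = 174900.00 in³
x̄ = 154170.00 / 3180.00 = 48.48 in
ȳ = 174900.00 / 3180.00 = 55.00 in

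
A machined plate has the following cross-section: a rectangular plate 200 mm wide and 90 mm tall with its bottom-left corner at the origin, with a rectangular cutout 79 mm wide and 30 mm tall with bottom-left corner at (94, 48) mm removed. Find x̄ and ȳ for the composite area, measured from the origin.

plate: A = 200 × 90 = 18000.00, centroid at (100.00, 45.00).
hole: A = −(79 × 30) = -2370.00, centroid at (133.50, 63.00).
ΣA = 15630.00 mm²
ΣAx̄ = (18000.00)(100.00) + (-2370.00)(133.50) = 1483605.00 mm³
ΣAȳ = (18000.00)(45.00) + (-2370.00)(63.00) = 660690.00 mm³
x̄ = 1483605.00 / 15630.00 = 94.92 mm
ȳ = 660690.00 / 15630.00 = 42.27 mm

x̄ = 94.92 mm, ȳ = 42.27 mm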